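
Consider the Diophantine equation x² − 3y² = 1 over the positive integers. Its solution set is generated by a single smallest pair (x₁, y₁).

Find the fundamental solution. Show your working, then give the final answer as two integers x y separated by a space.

√3 → a₀=1, period (1,2); ℓ=2 even so k=1
a_0=1:  p_0=1·1+0=1,  q_0=1·0+1=1
a_1=1:  p_1=1·1+1=2,  q_1=1·1+0=1
→ (2, 1).  Check: 2²=4, 3·1²=3, difference 1.

2 1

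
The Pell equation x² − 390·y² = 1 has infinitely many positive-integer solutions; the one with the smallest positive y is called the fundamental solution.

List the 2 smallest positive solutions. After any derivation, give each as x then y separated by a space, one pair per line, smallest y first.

79 4
12481 632

√390 → a₀=19, period (1,2,1,38); ℓ=4 even so k=3
step 0: (19, 1)  from 19·(1,0) + (0,1)
step 1: (20, 1)  from 1·(19,1) + (1,0)
step 2: (59, 3)  from 2·(20,1) + (19,1)
step 3: (79, 4)  from 1·(59,3) + (20,1)
fundamental: x₁=79, y₁=4  (since 6241 − 390·16 = 1)
n=2: (79,4)∘(79,4) = (79·79+390·4·4, 79·4+4·79) = (12481,632)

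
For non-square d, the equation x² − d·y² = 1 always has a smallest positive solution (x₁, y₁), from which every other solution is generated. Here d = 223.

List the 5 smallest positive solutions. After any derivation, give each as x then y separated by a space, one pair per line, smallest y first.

√223 = [14; 1,13,1,28, …], period ℓ=4 (even) → k=3
k=0  a_k=14  p_k/q_k = 14/1
k=1  a_k=1  p_k/q_k = 15/1
k=2  a_k=13  p_k/q_k = 209/14
k=3  a_k=1  p_k/q_k = 224/15
(x₁, y₁) = (224, 15);  224² − 223·15² = 1 ✓
n=2: (224,15)∘(224,15) = (224·224+223·15·15, 224·15+15·224) = (100351,6720)
n=3: (100351,6720)∘(224,15) = (224·100351+223·15·6720, 224·6720+15·100351) = (44957024,3010545)
n=4: (44957024,3010545)∘(224,15) = (224·44957024+223·15·3010545, 224·3010545+15·44957024) = (20140646401,1348717440)
n=5: (20140646401,1348717440)∘(224,15) = (224·20140646401+223·15·1348717440, 224·1348717440+15·20140646401) = (9022964630624,604222402575)

224 15
100351 6720
44957024 3010545
20140646401 1348717440
9022964630624 604222402575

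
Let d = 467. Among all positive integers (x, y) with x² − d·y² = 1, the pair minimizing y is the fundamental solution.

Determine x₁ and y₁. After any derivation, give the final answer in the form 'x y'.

√467 = [21; 1,1,1,1,3,…,1,1,42, …], period ℓ=14 (even) → k=13
k=0  a_k=21  p_k/q_k = 21/1
…
k=4  a_k=1  p_k/q_k = 108/5
…
k=6  a_k=3  p_k/q_k = 1275/59
k=7  a_k=21  p_k/q_k = 27164/1257
…
k=12  a_k=1  p_k/q_k = 991929/45901
k=13  a_k=1  p_k/q_k = 1625626/75225
(x₁, y₁) = (1625626, 75225);  1625626² − 467·75225² = 1 ✓

1625626 75225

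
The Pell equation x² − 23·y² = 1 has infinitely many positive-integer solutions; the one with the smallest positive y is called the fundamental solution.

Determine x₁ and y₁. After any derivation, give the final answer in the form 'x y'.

24 5

√23 = [4; 1,3,1,8, …], period ℓ=4 (even) → k=3
step 0: (4, 1)  from 4·(1,0) + (0,1)
step 1: (5, 1)  from 1·(4,1) + (1,0)
step 2: (19, 4)  from 3·(5,1) + (4,1)
step 3: (24, 5)  from 1·(19,4) + (5,1)
fundamental: x₁=24, y₁=5  (since 576 − 23·25 = 1)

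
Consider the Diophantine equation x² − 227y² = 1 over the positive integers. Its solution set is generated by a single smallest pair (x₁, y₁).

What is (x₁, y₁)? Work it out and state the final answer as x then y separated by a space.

√227 = [15; 15,30, …], period ℓ=2 (even) → k=1
k=0  a_k=15  p_k/q_k = 15/1
k=1  a_k=15  p_k/q_k = 226/15
fundamental: x₁=226, y₁=15  (since 51076 − 227·225 = 1)

226 15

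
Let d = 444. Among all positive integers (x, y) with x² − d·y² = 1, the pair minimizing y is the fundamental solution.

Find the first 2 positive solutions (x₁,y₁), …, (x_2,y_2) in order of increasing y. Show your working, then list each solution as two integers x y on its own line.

295 14
174049 8260

[21; 14,42] for √444; ℓ=2 ⇒ convergent index 1
i=0: a=21 ⇒ p=21, q=1
i=1: a=14 ⇒ p=295, q=14
→ (295, 14).  Check: 295²=87025, 444·14²=87024, difference 1.
(295+14√444)^2 = 174049 + 8260√444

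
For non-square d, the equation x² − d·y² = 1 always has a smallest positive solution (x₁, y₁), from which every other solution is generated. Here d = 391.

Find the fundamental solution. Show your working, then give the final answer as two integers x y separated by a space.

√391 = [19; 1,3,2,2,1,…,3,1,38, …], period ℓ=16 (even) → k=15
step 0: (19, 1)  from 19·(1,0) + (0,1)
step 1: (20, 1)  from 1·(19,1) + (1,0)
step 2: (79, 4)  from 3·(20,1) + (19,1)
step 3: (178, 9)  from 2·(79,4) + (20,1)
step 4: (435, 22)  from 2·(178,9) + (79,4)
…
step 6: (1048, 53)  from 1·(613,31) + (435,22)
step 7: (2709, 137)  from 2·(1048,53) + (613,31)
step 8: (52519, 2656)  from 19·(2709,137) + (1048,53)
step 9: (107747, 5449)  from 2·(52519,2656) + (2709,137)
…
step 11: (268013, 13554)  from 1·(160266,8105) + (107747,5449)
…
step 13: (1660597, 83980)  from 2·(696292,35213) + (268013,13554)
step 14: (5678083, 287153)  from 3·(1660597,83980) + (696292,35213)
step 15: (7338680, 371133)  from 1·(5678083,287153) + (1660597,83980)
→ (7338680, 371133).  Check: 7338680²=53856224142400, 391·371133²=53856224142399, difference 1.

7338680 371133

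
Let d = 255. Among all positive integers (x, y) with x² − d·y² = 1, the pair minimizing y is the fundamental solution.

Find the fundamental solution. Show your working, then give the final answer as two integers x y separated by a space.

[15; 1,30] for √255; ℓ=2 ⇒ convergent index 1
k=0  a_k=15  p_k/q_k = 15/1
k=1  a_k=1  p_k/q_k = 16/1
→ (16, 1).  Check: 16²=256, 255·1²=255, difference 1.

16 1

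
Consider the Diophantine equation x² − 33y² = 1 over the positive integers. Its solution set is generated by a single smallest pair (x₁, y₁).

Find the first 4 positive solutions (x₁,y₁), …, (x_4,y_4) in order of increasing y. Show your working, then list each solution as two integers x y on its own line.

[5; 1,2,1,10] for √33; ℓ=4 ⇒ convergent index 3
a_0=5:  p_0=5·1+0=5,  q_0=5·0+1=1
…
a_2=2:  p_2=2·6+5=17,  q_2=2·1+1=3
a_3=1:  p_3=1·17+6=23,  q_3=1·3+1=4
→ (23, 4).  Check: 23²=529, 33·4²=528, difference 1.
k=2:  x_2 = 23·23+33·4·4 = 1057,  y_2 = 23·4+4·23 = 184
k=3:  x_3 = 23·1057+33·4·184 = 48599,  y_3 = 23·184+4·1057 = 8460
k=4:  x_4 = 23·48599+33·4·8460 = 2234497,  y_4 = 23·8460+4·48599 = 388976

23 4
1057 184
48599 8460
2234497 388976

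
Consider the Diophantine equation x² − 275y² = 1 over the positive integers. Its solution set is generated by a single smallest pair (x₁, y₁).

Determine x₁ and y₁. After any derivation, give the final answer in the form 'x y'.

d=275: √d = [16; 1,1,2,1,1,32] (ℓ=6, even), read p_5/q_5
k=0  a_k=16  p_k/q_k = 16/1
k=1  a_k=1  p_k/q_k = 17/1
…
k=3  a_k=2  p_k/q_k = 83/5
k=4  a_k=1  p_k/q_k = 116/7
k=5  a_k=1  p_k/q_k = 199/12
fundamental: x₁=199, y₁=12  (since 39601 − 275·144 = 1)

199 12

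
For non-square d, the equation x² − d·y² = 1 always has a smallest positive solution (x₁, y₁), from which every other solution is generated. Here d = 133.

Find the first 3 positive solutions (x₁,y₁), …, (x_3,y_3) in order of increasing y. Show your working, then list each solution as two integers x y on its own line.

2588599 224460
13401689565601 1162073863080
69383200415647777399 6016286479789825380

[11; 1,1,7,5,1,…,1,1,22] for √133; ℓ=16 ⇒ convergent index 15
step 0: (11, 1)  from 11·(1,0) + (0,1)
step 1: (12, 1)  from 1·(11,1) + (1,0)
…
step 5: (1061, 92)  from 1·(888,77) + (173,15)
step 6: (1949, 169)  from 1·(1061,92) + (888,77)
…
step 9: (10979, 952)  from 1·(7969,691) + (3010,261)
…
step 11: (29927, 2595)  from 1·(18948,1643) + (10979,952)
step 12: (168583, 14618)  from 5·(29927,2595) + (18948,1643)
step 13: (1210008, 104921)  from 7·(168583,14618) + (29927,2595)
step 14: (1378591, 119539)  from 1·(1210008,104921) + (168583,14618)
step 15: (2588599, 224460)  from 1·(1378591,119539) + (1210008,104921)
(x₁, y₁) = (2588599, 224460);  2588599² − 133·224460² = 1 ✓
(2588599+224460√133)^2 = 13401689565601 + 1162073863080√133
(2588599+224460√133)^3 = 69383200415647777399 + 6016286479789825380√133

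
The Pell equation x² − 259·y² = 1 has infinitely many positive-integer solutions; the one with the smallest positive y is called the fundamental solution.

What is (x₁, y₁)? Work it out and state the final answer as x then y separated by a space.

[16; 10,1,2,3,4,3,2,1,10,32] for √259; ℓ=10 ⇒ convergent index 9
a_0=16:  p_0=16·1+0=16,  q_0=16·0+1=1
…
a_6=3:  p_6=3·7403+1722=23931,  q_6=3·460+107=1487
…
a_8=1:  p_8=1·55265+23931=79196,  q_8=1·3434+1487=4921
a_9=10:  p_9=10·79196+55265=847225,  q_9=10·4921+3434=52644
fundamental: x₁=847225, y₁=52644  (since 717790200625 − 259·2771390736 = 1)

847225 52644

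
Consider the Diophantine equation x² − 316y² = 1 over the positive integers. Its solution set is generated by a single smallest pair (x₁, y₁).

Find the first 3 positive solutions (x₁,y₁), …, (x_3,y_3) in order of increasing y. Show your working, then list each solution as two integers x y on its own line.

√316 = [17; 1,3,2,8,2,3,1,34, …], period ℓ=8 (even) → k=7
i=0: a=17 ⇒ p=17, q=1
i=1: a=1 ⇒ p=18, q=1
…
i=3: a=2 ⇒ p=160, q=9
i=4: a=8 ⇒ p=1351, q=76
i=5: a=2 ⇒ p=2862, q=161
i=6: a=3 ⇒ p=9937, q=559
i=7: a=1 ⇒ p=12799, q=720
→ (12799, 720).  Check: 12799²=163814401, 316·720²=163814400, difference 1.
k=2:  x_2 = 12799·12799+316·720·720 = 327628801,  y_2 = 12799·720+720·12799 = 18430560
k=3:  x_3 = 12799·327628801+316·720·18430560 = 8386642035199,  y_3 = 12799·18430560+720·327628801 = 471785474160

12799 720
327628801 18430560
8386642035199 471785474160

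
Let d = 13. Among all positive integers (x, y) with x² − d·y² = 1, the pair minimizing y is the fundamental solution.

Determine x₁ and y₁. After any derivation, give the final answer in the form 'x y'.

649 180

d=13: √d = [3; 1,1,1,1,6] (ℓ=5, odd), read p_9/q_9
i=0: a=3 ⇒ p=3, q=1
i=1: a=1 ⇒ p=4, q=1
i=2: a=1 ⇒ p=7, q=2
i=3: a=1 ⇒ p=11, q=3
i=4: a=1 ⇒ p=18, q=5
i=5: a=6 ⇒ p=119, q=33
i=6: a=1 ⇒ p=137, q=38
i=7: a=1 ⇒ p=256, q=71
i=8: a=1 ⇒ p=393, q=109
i=9: a=1 ⇒ p=649, q=180
(x₁, y₁) = (649, 180);  649² − 13·180² = 1 ✓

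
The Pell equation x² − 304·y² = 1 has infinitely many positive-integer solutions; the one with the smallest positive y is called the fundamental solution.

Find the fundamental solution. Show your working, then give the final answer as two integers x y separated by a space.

57799 3315

[17; 2,3,2,1,1,1,1,1,2,3,2,34] for √304; ℓ=12 ⇒ convergent index 11
a_0=17:  p_0=17·1+0=17,  q_0=17·0+1=1
…
a_5=1:  p_5=1·401+279=680,  q_5=1·23+16=39
…
a_7=1:  p_7=1·1081+680=1761,  q_7=1·62+39=101
…
a_10=3:  p_10=3·7445+2842=25177,  q_10=3·427+163=1444
a_11=2:  p_11=2·25177+7445=57799,  q_11=2·1444+427=3315
fundamental: x₁=57799, y₁=3315  (since 3340724401 − 304·10989225 = 1)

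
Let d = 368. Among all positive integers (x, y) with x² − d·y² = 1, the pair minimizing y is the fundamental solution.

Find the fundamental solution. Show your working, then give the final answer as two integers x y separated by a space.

1151 60

[19; 5,2,5,38] for √368; ℓ=4 ⇒ convergent index 3
i=0: a=19 ⇒ p=19, q=1
i=1: a=5 ⇒ p=96, q=5
i=2: a=2 ⇒ p=211, q=11
i=3: a=5 ⇒ p=1151, q=60
(x₁, y₁) = (1151, 60);  1151² − 368·60² = 1 ✓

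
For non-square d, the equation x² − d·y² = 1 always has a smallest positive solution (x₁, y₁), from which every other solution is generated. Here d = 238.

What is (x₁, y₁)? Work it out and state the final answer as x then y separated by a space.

11663 756

√238 = [15; 2,2,1,14,1,2,2,30, …], period ℓ=8 (even) → k=7
a_0=15:  p_0=15·1+0=15,  q_0=15·0+1=1
a_1=2:  p_1=2·15+1=31,  q_1=2·1+0=2
…
a_5=1:  p_5=1·1589+108=1697,  q_5=1·103+7=110
a_6=2:  p_6=2·1697+1589=4983,  q_6=2·110+103=323
a_7=2:  p_7=2·4983+1697=11663,  q_7=2·323+110=756
(x₁, y₁) = (11663, 756);  11663² − 238·756² = 1 ✓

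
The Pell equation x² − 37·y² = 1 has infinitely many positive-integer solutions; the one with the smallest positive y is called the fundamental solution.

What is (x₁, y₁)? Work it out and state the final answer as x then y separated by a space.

73 12

√37 = [6; 12, …], period ℓ=1 (odd) → k=1
step 0: (6, 1)  from 6·(1,0) + (0,1)
step 1: (73, 12)  from 12·(6,1) + (1,0)
(x₁, y₁) = (73, 12);  73² − 37·12² = 1 ✓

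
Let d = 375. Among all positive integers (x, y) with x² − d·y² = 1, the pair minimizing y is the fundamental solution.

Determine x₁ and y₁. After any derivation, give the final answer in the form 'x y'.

√375 = [19; 2,1,2,1,5,1,2,1,2,38, …], period ℓ=10 (even) → k=9
i=0: a=19 ⇒ p=19, q=1
…
i=2: a=1 ⇒ p=58, q=3
…
i=4: a=1 ⇒ p=213, q=11
i=5: a=5 ⇒ p=1220, q=63
i=6: a=1 ⇒ p=1433, q=74
i=7: a=2 ⇒ p=4086, q=211
i=8: a=1 ⇒ p=5519, q=285
i=9: a=2 ⇒ p=15124, q=781
→ (15124, 781).  Check: 15124²=228735376, 375·781²=228735375, difference 1.

15124 781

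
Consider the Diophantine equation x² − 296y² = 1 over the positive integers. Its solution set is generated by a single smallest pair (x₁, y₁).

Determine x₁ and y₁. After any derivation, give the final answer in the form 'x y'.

3699 215

[17; 4,1,7,1,4,34] for √296; ℓ=6 ⇒ convergent index 5
step 0: (17, 1)  from 17·(1,0) + (0,1)
step 1: (69, 4)  from 4·(17,1) + (1,0)
…
step 3: (671, 39)  from 7·(86,5) + (69,4)
step 4: (757, 44)  from 1·(671,39) + (86,5)
step 5: (3699, 215)  from 4·(757,44) + (671,39)
(x₁, y₁) = (3699, 215);  3699² − 296·215² = 1 ✓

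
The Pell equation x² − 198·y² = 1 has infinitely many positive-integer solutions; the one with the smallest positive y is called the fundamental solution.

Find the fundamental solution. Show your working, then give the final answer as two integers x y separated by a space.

√198 → a₀=14, period (14,28); ℓ=2 even so k=1
i=0: a=14 ⇒ p=14, q=1
i=1: a=14 ⇒ p=197, q=14
fundamental: x₁=197, y₁=14  (since 38809 − 198·196 = 1)

197 14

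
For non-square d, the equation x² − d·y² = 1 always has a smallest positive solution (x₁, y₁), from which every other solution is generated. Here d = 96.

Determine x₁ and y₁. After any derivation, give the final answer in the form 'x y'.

[9; 1,3,1,18] for √96; ℓ=4 ⇒ convergent index 3
step 0: (9, 1)  from 9·(1,0) + (0,1)
…
step 2: (39, 4)  from 3·(10,1) + (9,1)
step 3: (49, 5)  from 1·(39,4) + (10,1)
→ (49, 5).  Check: 49²=2401, 96·5²=2400, difference 1.

49 5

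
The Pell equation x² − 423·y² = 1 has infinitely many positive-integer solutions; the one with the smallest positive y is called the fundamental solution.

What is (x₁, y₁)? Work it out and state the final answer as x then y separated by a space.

4607 224

√423 = [20; 1,1,3,4,3,1,1,40, …], period ℓ=8 (even) → k=7
i=0: a=20 ⇒ p=20, q=1
i=1: a=1 ⇒ p=21, q=1
…
i=6: a=1 ⇒ p=2612, q=127
i=7: a=1 ⇒ p=4607, q=224
(x₁, y₁) = (4607, 224);  4607² − 423·224² = 1 ✓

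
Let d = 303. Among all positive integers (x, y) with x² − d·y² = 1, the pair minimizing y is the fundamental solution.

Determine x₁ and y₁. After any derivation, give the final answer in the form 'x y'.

2524 145

√303 = [17; 2,2,5,2,2,34, …], period ℓ=6 (even) → k=5
a_0=17:  p_0=17·1+0=17,  q_0=17·0+1=1
a_1=2:  p_1=2·17+1=35,  q_1=2·1+0=2
a_2=2:  p_2=2·35+17=87,  q_2=2·2+1=5
a_3=5:  p_3=5·87+35=470,  q_3=5·5+2=27
a_4=2:  p_4=2·470+87=1027,  q_4=2·27+5=59
a_5=2:  p_5=2·1027+470=2524,  q_5=2·59+27=145
fundamental: x₁=2524, y₁=145  (since 6370576 − 303·21025 = 1)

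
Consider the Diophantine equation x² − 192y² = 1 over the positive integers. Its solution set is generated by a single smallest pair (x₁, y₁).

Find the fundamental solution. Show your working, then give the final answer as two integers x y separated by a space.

d=192: √d = [13; 1,5,1,26] (ℓ=4, even), read p_3/q_3
a_0=13:  p_0=13·1+0=13,  q_0=13·0+1=1
a_1=1:  p_1=1·13+1=14,  q_1=1·1+0=1
a_2=5:  p_2=5·14+13=83,  q_2=5·1+1=6
a_3=1:  p_3=1·83+14=97,  q_3=1·6+1=7
(x₁, y₁) = (97, 7);  97² − 192·7² = 1 ✓

97 7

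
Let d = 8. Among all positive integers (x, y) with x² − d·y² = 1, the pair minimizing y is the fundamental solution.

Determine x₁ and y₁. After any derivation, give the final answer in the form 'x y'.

3 1

√8 → a₀=2, period (1,4); ℓ=2 even so k=1
a_0=2:  p_0=2·1+0=2,  q_0=2·0+1=1
a_1=1:  p_1=1·2+1=3,  q_1=1·1+0=1
→ (3, 1).  Check: 3²=9, 8·1²=8, difference 1.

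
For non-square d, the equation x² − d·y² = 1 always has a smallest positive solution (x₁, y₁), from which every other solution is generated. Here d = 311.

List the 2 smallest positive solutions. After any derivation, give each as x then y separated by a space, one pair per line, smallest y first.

16883880 957397
570130807708799 32329152120720

[17; 1,1,1,2,1,…,1,1,34] for √311; ℓ=16 ⇒ convergent index 15
a_0=17:  p_0=17·1+0=17,  q_0=17·0+1=1
a_1=1:  p_1=1·17+1=18,  q_1=1·1+0=1
a_2=1:  p_2=1·18+17=35,  q_2=1·1+1=2
a_3=1:  p_3=1·35+18=53,  q_3=1·2+1=3
a_4=2:  p_4=2·53+35=141,  q_4=2·3+2=8
…
a_7=3:  p_7=3·1305+194=4109,  q_7=3·74+11=233
…
a_14=1:  p_14=1·6159373+4565134=10724507,  q_14=1·349266+258865=608131
a_15=1:  p_15=1·10724507+6159373=16883880,  q_15=1·608131+349266=957397
fundamental: x₁=16883880, y₁=957397  (since 285065403854400 − 311·916609015609 = 1)
k=2:  x_2 = 16883880·16883880+311·957397·957397 = 570130807708799,  y_2 = 16883880·957397+957397·16883880 = 32329152120720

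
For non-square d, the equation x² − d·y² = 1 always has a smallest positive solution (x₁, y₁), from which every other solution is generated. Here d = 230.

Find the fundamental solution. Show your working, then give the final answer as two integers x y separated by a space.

√230 = [15; 6,30, …], period ℓ=2 (even) → k=1
k=0  a_k=15  p_k/q_k = 15/1
k=1  a_k=6  p_k/q_k = 91/6
fundamental: x₁=91, y₁=6  (since 8281 − 230·36 = 1)

91 6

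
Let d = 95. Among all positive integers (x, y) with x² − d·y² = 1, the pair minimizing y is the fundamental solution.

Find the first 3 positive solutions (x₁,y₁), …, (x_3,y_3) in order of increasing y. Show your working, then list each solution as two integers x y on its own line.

√95 → a₀=9, period (1,2,1,18); ℓ=4 even so k=3
i=0: a=9 ⇒ p=9, q=1
i=1: a=1 ⇒ p=10, q=1
i=2: a=2 ⇒ p=29, q=3
i=3: a=1 ⇒ p=39, q=4
(x₁, y₁) = (39, 4);  39² − 95·4² = 1 ✓
(x_2, y_2) = (39·39 + 95·4·4, 39·4 + 4·39) = (3041, 312)
(x_3, y_3) = (39·3041 + 95·4·312, 39·312 + 4·3041) = (237159, 24332)

39 4
3041 312
237159 24332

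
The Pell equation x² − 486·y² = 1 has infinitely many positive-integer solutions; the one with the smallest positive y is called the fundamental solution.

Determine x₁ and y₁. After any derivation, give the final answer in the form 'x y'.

√486 = [22; 22,44, …], period ℓ=2 (even) → k=1
a_0=22:  p_0=22·1+0=22,  q_0=22·0+1=1
a_1=22:  p_1=22·22+1=485,  q_1=22·1+0=22
→ (485, 22).  Check: 485²=235225, 486·22²=235224, difference 1.

485 22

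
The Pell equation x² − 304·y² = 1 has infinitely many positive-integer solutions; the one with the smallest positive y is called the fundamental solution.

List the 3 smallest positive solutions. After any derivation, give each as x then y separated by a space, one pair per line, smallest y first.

57799 3315
6681448801 383207370
772362118440199 44298005553945

d=304: √d = [17; 2,3,2,1,1,1,1,1,2,3,2,34] (ℓ=12, even), read p_11/q_11
i=0: a=17 ⇒ p=17, q=1
…
i=3: a=2 ⇒ p=279, q=16
…
i=7: a=1 ⇒ p=1761, q=101
…
i=10: a=3 ⇒ p=25177, q=1444
i=11: a=2 ⇒ p=57799, q=3315
→ (57799, 3315).  Check: 57799²=3340724401, 304·3315²=3340724400, difference 1.
(57799+3315√304)^2 = 6681448801 + 383207370√304
(57799+3315√304)^3 = 772362118440199 + 44298005553945√304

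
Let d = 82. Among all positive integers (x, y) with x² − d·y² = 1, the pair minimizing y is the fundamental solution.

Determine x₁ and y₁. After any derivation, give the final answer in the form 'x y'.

[9; 18] for √82; ℓ=1 ⇒ convergent index 1
i=0: a=9 ⇒ p=9, q=1
i=1: a=18 ⇒ p=163, q=18
fundamental: x₁=163, y₁=18  (since 26569 − 82·324 = 1)

163 18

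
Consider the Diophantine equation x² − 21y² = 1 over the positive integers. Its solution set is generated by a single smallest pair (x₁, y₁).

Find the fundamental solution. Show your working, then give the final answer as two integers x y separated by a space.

55 12

d=21: √d = [4; 1,1,2,1,1,8] (ℓ=6, even), read p_5/q_5
a_0=4:  p_0=4·1+0=4,  q_0=4·0+1=1
…
a_4=1:  p_4=1·23+9=32,  q_4=1·5+2=7
a_5=1:  p_5=1·32+23=55,  q_5=1·7+5=12
(x₁, y₁) = (55, 12);  55² − 21·12² = 1 ✓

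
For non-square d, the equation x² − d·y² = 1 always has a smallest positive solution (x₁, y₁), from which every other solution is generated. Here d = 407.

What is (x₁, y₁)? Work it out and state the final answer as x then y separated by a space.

2663 132

√407 = [20; 5,1,2,1,5,40, …], period ℓ=6 (even) → k=5
a_0=20:  p_0=20·1+0=20,  q_0=20·0+1=1
a_1=5:  p_1=5·20+1=101,  q_1=5·1+0=5
a_2=1:  p_2=1·101+20=121,  q_2=1·5+1=6
a_3=2:  p_3=2·121+101=343,  q_3=2·6+5=17
a_4=1:  p_4=1·343+121=464,  q_4=1·17+6=23
a_5=5:  p_5=5·464+343=2663,  q_5=5·23+17=132
(x₁, y₁) = (2663, 132);  2663² − 407·132² = 1 ✓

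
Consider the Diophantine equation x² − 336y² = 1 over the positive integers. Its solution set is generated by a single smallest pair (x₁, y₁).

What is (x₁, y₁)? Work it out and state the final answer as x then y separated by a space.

55 3

d=336: √d = [18; 3,36] (ℓ=2, even), read p_1/q_1
i=0: a=18 ⇒ p=18, q=1
i=1: a=3 ⇒ p=55, q=3
(x₁, y₁) = (55, 3);  55² − 336·3² = 1 ✓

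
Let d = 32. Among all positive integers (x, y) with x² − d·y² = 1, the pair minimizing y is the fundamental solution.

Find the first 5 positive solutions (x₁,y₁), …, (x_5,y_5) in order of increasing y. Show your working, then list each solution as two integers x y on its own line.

17 3
577 102
19601 3465
665857 117708
22619537 3998607

[5; 1,1,1,10] for √32; ℓ=4 ⇒ convergent index 3
a_0=5:  p_0=5·1+0=5,  q_0=5·0+1=1
a_1=1:  p_1=1·5+1=6,  q_1=1·1+0=1
a_2=1:  p_2=1·6+5=11,  q_2=1·1+1=2
a_3=1:  p_3=1·11+6=17,  q_3=1·2+1=3
(x₁, y₁) = (17, 3);  17² − 32·3² = 1 ✓
(x_2, y_2) = (17·17 + 32·3·3, 17·3 + 3·17) = (577, 102)
(x_3, y_3) = (17·577 + 32·3·102, 17·102 + 3·577) = (19601, 3465)
(x_4, y_4) = (17·19601 + 32·3·3465, 17·3465 + 3·19601) = (665857, 117708)
(x_5, y_5) = (17·665857 + 32·3·117708, 17·117708 + 3·665857) = (22619537, 3998607)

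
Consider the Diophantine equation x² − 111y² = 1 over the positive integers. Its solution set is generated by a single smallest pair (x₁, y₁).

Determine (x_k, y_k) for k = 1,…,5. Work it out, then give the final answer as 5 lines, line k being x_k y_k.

295 28
174049 16520
102688615 9746772
60586108801 5750578960
35745701503975 3392831839628

[10; 1,1,6,1,1,20] for √111; ℓ=6 ⇒ convergent index 5
k=0  a_k=10  p_k/q_k = 10/1
k=1  a_k=1  p_k/q_k = 11/1
k=2  a_k=1  p_k/q_k = 21/2
…
k=4  a_k=1  p_k/q_k = 158/15
k=5  a_k=1  p_k/q_k = 295/28
fundamental: x₁=295, y₁=28  (since 87025 − 111·784 = 1)
k=2:  x_2 = 295·295+111·28·28 = 174049,  y_2 = 295·28+28·295 = 16520
k=3:  x_3 = 295·174049+111·28·16520 = 102688615,  y_3 = 295·16520+28·174049 = 9746772
k=4:  x_4 = 295·102688615+111·28·9746772 = 60586108801,  y_4 = 295·9746772+28·102688615 = 5750578960
k=5:  x_5 = 295·60586108801+111·28·5750578960 = 35745701503975,  y_5 = 295·5750578960+28·60586108801 = 3392831839628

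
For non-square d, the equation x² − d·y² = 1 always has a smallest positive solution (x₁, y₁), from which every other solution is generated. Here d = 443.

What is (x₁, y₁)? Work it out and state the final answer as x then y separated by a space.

√443 = [21; 21,42, …], period ℓ=2 (even) → k=1
k=0  a_k=21  p_k/q_k = 21/1
k=1  a_k=21  p_k/q_k = 442/21
→ (442, 21).  Check: 442²=195364, 443·21²=195363, difference 1.

442 21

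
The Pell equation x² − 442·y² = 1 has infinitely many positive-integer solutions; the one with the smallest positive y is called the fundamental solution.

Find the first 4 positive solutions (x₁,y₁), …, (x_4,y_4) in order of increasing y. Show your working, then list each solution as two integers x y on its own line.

883 42
1559377 74172
2753858899 130987710
4863313256257 231324221688

√442 = [21; 42, …], period ℓ=1 (odd) → k=1
step 0: (21, 1)  from 21·(1,0) + (0,1)
step 1: (883, 42)  from 42·(21,1) + (1,0)
→ (883, 42).  Check: 883²=779689, 442·42²=779688, difference 1.
k=2:  x_2 = 883·883+442·42·42 = 1559377,  y_2 = 883·42+42·883 = 74172
k=3:  x_3 = 883·1559377+442·42·74172 = 2753858899,  y_3 = 883·74172+42·1559377 = 130987710
k=4:  x_4 = 883·2753858899+442·42·130987710 = 4863313256257,  y_4 = 883·130987710+42·2753858899 = 231324221688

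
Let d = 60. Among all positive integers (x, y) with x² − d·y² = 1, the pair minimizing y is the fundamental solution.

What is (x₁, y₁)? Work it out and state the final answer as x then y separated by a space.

31 4

√60 = [7; 1,2,1,14, …], period ℓ=4 (even) → k=3
step 0: (7, 1)  from 7·(1,0) + (0,1)
step 1: (8, 1)  from 1·(7,1) + (1,0)
step 2: (23, 3)  from 2·(8,1) + (7,1)
step 3: (31, 4)  from 1·(23,3) + (8,1)
→ (31, 4).  Check: 31²=961, 60·4²=960, difference 1.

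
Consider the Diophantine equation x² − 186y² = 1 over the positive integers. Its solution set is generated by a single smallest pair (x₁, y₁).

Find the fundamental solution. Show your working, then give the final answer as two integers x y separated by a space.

7501 550

d=186: √d = [13; 1,1,1,3,4,3,1,1,1,26] (ℓ=10, even), read p_9/q_9
k=0  a_k=13  p_k/q_k = 13/1
k=1  a_k=1  p_k/q_k = 14/1
k=2  a_k=1  p_k/q_k = 27/2
k=3  a_k=1  p_k/q_k = 41/3
…
k=5  a_k=4  p_k/q_k = 641/47
…
k=7  a_k=1  p_k/q_k = 2714/199
k=8  a_k=1  p_k/q_k = 4787/351
k=9  a_k=1  p_k/q_k = 7501/550
fundamental: x₁=7501, y₁=550  (since 56265001 − 186·302500 = 1)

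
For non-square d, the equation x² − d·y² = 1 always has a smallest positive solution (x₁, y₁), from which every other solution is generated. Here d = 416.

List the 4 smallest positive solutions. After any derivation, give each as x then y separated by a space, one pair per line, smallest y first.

5201 255
54100801 2652510
562756526801 27591408765
5853793337683201 287005831321020

[20; 2,1,1,9,1,1,2,40] for √416; ℓ=8 ⇒ convergent index 7
i=0: a=20 ⇒ p=20, q=1
…
i=3: a=1 ⇒ p=102, q=5
i=4: a=9 ⇒ p=979, q=48
…
i=6: a=1 ⇒ p=2060, q=101
i=7: a=2 ⇒ p=5201, q=255
fundamental: x₁=5201, y₁=255  (since 27050401 − 416·65025 = 1)
(x_2, y_2) = (5201·5201 + 416·255·255, 5201·255 + 255·5201) = (54100801, 2652510)
(x_3, y_3) = (5201·54100801 + 416·255·2652510, 5201·2652510 + 255·54100801) = (562756526801, 27591408765)
(x_4, y_4) = (5201·562756526801 + 416·255·27591408765, 5201·27591408765 + 255·562756526801) = (5853793337683201, 287005831321020)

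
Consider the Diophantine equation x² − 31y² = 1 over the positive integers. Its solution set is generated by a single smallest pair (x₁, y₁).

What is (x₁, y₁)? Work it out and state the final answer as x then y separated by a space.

√31 → a₀=5, period (1,1,3,5,3,1,1,10); ℓ=8 even so k=7
k=0  a_k=5  p_k/q_k = 5/1
…
k=2  a_k=1  p_k/q_k = 11/2
k=3  a_k=3  p_k/q_k = 39/7
k=4  a_k=5  p_k/q_k = 206/37
k=5  a_k=3  p_k/q_k = 657/118
k=6  a_k=1  p_k/q_k = 863/155
k=7  a_k=1  p_k/q_k = 1520/273
fundamental: x₁=1520, y₁=273  (since 2310400 − 31·74529 = 1)

1520 273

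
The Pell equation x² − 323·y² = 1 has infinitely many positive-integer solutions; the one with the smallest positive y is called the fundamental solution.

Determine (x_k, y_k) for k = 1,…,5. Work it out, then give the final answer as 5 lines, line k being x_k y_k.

√323 → a₀=17, period (1,34); ℓ=2 even so k=1
k=0  a_k=17  p_k/q_k = 17/1
k=1  a_k=1  p_k/q_k = 18/1
fundamental: x₁=18, y₁=1  (since 324 − 323·1 = 1)
n=2: (18,1)∘(18,1) = (18·18+323·1·1, 18·1+1·18) = (647,36)
n=3: (647,36)∘(18,1) = (18·647+323·1·36, 18·36+1·647) = (23274,1295)
n=4: (23274,1295)∘(18,1) = (18·23274+323·1·1295, 18·1295+1·23274) = (837217,46584)
n=5: (837217,46584)∘(18,1) = (18·837217+323·1·46584, 18·46584+1·837217) = (30116538,1675729)

18 1
647 36
23274 1295
837217 46584
30116538 1675729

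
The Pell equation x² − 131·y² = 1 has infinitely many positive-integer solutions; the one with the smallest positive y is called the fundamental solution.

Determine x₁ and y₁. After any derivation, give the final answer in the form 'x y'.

d=131: √d = [11; 2,4,11,4,2,22] (ℓ=6, even), read p_5/q_5
k=0  a_k=11  p_k/q_k = 11/1
…
k=2  a_k=4  p_k/q_k = 103/9
k=3  a_k=11  p_k/q_k = 1156/101
k=4  a_k=4  p_k/q_k = 4727/413
k=5  a_k=2  p_k/q_k = 10610/927
fundamental: x₁=10610, y₁=927  (since 112572100 − 131·859329 = 1)

10610 927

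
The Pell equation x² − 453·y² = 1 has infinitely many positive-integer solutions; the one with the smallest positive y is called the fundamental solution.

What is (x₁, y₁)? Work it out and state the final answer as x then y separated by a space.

[21; 3,1,1,10,14,10,1,1,3,42] for √453; ℓ=10 ⇒ convergent index 9
a_0=21:  p_0=21·1+0=21,  q_0=21·0+1=1
…
a_5=14:  p_5=14·1575+149=22199,  q_5=14·74+7=1043
a_6=10:  p_6=10·22199+1575=223565,  q_6=10·1043+74=10504
…
a_8=1:  p_8=1·245764+223565=469329,  q_8=1·11547+10504=22051
a_9=3:  p_9=3·469329+245764=1653751,  q_9=3·22051+11547=77700
fundamental: x₁=1653751, y₁=77700  (since 2734892370001 − 453·6037290000 = 1)

1653751 77700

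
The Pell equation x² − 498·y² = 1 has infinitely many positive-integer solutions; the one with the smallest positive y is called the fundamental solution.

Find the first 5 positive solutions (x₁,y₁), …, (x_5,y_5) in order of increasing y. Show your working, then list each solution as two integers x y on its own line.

179777 8056
64639539457 2896567024
23241404969742401 1041472259739240
8356540122426119709697 374465516875386131936
3004627427155559641130652737 134640574453571113022377304

√498 = [22; 3,6,22,6,3,44, …], period ℓ=6 (even) → k=5
a_0=22:  p_0=22·1+0=22,  q_0=22·0+1=1
…
a_4=6:  p_4=6·9395+424=56794,  q_4=6·421+19=2545
a_5=3:  p_5=3·56794+9395=179777,  q_5=3·2545+421=8056
→ (179777, 8056).  Check: 179777²=32319769729, 498·8056²=32319769728, difference 1.
n=2: (179777,8056)∘(179777,8056) = (179777·179777+498·8056·8056, 179777·8056+8056·179777) = (64639539457,2896567024)
n=3: (64639539457,2896567024)∘(179777,8056) = (179777·64639539457+498·8056·2896567024, 179777·2896567024+8056·64639539457) = (23241404969742401,1041472259739240)
n=4: (23241404969742401,1041472259739240)∘(179777,8056) = (179777·23241404969742401+498·8056·1041472259739240, 179777·1041472259739240+8056·23241404969742401) = (8356540122426119709697,374465516875386131936)
n=5: (8356540122426119709697,374465516875386131936)∘(179777,8056) = (179777·8356540122426119709697+498·8056·374465516875386131936, 179777·374465516875386131936+8056·8356540122426119709697) = (3004627427155559641130652737,134640574453571113022377304)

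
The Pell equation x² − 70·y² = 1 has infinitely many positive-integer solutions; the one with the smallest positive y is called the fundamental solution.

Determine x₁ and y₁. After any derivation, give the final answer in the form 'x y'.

[8; 2,1,2,1,2,16] for √70; ℓ=6 ⇒ convergent index 5
a_0=8:  p_0=8·1+0=8,  q_0=8·0+1=1
a_1=2:  p_1=2·8+1=17,  q_1=2·1+0=2
…
a_4=1:  p_4=1·67+25=92,  q_4=1·8+3=11
a_5=2:  p_5=2·92+67=251,  q_5=2·11+8=30
→ (251, 30).  Check: 251²=63001, 70·30²=63000, difference 1.

251 30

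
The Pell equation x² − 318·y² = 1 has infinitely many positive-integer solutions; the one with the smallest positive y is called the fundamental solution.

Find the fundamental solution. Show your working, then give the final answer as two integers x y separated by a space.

[17; 1,4,1,34] for √318; ℓ=4 ⇒ convergent index 3
k=0  a_k=17  p_k/q_k = 17/1
…
k=2  a_k=4  p_k/q_k = 89/5
k=3  a_k=1  p_k/q_k = 107/6
→ (107, 6).  Check: 107²=11449, 318·6²=11448, difference 1.

107 6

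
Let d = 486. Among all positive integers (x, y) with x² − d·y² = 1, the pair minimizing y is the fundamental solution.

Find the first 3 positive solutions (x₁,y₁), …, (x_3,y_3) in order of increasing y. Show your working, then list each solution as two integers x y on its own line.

d=486: √d = [22; 22,44] (ℓ=2, even), read p_1/q_1
i=0: a=22 ⇒ p=22, q=1
i=1: a=22 ⇒ p=485, q=22
(x₁, y₁) = (485, 22);  485² − 486·22² = 1 ✓
k=2:  x_2 = 485·485+486·22·22 = 470449,  y_2 = 485·22+22·485 = 21340
k=3:  x_3 = 485·470449+486·22·21340 = 456335045,  y_3 = 485·21340+22·470449 = 20699778

485 22
470449 21340
456335045 20699778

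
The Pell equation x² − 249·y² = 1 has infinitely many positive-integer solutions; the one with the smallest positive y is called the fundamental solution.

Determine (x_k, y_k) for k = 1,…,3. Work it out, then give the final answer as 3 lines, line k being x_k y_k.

[15; 1,3,1,1,5,…,3,1,30] for √249; ℓ=16 ⇒ convergent index 15
a_0=15:  p_0=15·1+0=15,  q_0=15·0+1=1
a_1=1:  p_1=1·15+1=16,  q_1=1·1+0=1
a_2=3:  p_2=3·16+15=63,  q_2=3·1+1=4
a_3=1:  p_3=1·63+16=79,  q_3=1·4+1=5
…
a_5=5:  p_5=5·142+79=789,  q_5=5·9+5=50
a_6=1:  p_6=1·789+142=931,  q_6=1·50+9=59
a_7=3:  p_7=3·931+789=3582,  q_7=3·59+50=227
a_8=10:  p_8=10·3582+931=36751,  q_8=10·227+59=2329
a_9=3:  p_9=3·36751+3582=113835,  q_9=3·2329+227=7214
a_10=1:  p_10=1·113835+36751=150586,  q_10=1·7214+2329=9543
a_11=5:  p_11=5·150586+113835=866765,  q_11=5·9543+7214=54929
a_12=1:  p_12=1·866765+150586=1017351,  q_12=1·54929+9543=64472
a_13=1:  p_13=1·1017351+866765=1884116,  q_13=1·64472+54929=119401
a_14=3:  p_14=3·1884116+1017351=6669699,  q_14=3·119401+64472=422675
a_15=1:  p_15=1·6669699+1884116=8553815,  q_15=1·422675+119401=542076
(x₁, y₁) = (8553815, 542076);  8553815² − 249·542076² = 1 ✓
n=2: (8553815,542076)∘(8553815,542076) = (8553815·8553815+249·542076·542076, 8553815·542076+542076·8553815) = (146335502108449,9273635639880)
n=3: (146335502108449,9273635639880)∘(8553815,542076) = (8553815·146335502108449+249·542076·9273635639880, 8553815·9273635639880+542076·146335502108449) = (2503453625935556812055,158649927281879742324)

8553815 542076
146335502108449 9273635639880
2503453625935556812055 158649927281879742324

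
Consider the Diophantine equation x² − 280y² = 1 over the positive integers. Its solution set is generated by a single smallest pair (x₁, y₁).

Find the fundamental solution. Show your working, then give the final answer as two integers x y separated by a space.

√280 = [16; 1,2,1,2,1,32, …], period ℓ=6 (even) → k=5
i=0: a=16 ⇒ p=16, q=1
i=1: a=1 ⇒ p=17, q=1
i=2: a=2 ⇒ p=50, q=3
i=3: a=1 ⇒ p=67, q=4
i=4: a=2 ⇒ p=184, q=11
i=5: a=1 ⇒ p=251, q=15
→ (251, 15).  Check: 251²=63001, 280·15²=63000, difference 1.

251 15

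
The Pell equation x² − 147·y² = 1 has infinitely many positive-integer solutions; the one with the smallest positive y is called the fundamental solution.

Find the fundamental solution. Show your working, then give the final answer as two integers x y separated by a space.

97 8

√147 = [12; 8,24, …], period ℓ=2 (even) → k=1
a_0=12:  p_0=12·1+0=12,  q_0=12·0+1=1
a_1=8:  p_1=8·12+1=97,  q_1=8·1+0=8
(x₁, y₁) = (97, 8);  97² − 147·8² = 1 ✓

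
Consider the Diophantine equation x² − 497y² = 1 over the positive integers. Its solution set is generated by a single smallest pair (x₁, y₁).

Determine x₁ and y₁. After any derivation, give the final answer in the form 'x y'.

1201887 53912

√497 → a₀=22, period (3,2,2,5,6,5,2,2,3,44); ℓ=10 even so k=9
step 0: (22, 1)  from 22·(1,0) + (0,1)
…
step 2: (156, 7)  from 2·(67,3) + (22,1)
step 3: (379, 17)  from 2·(156,7) + (67,3)
step 4: (2051, 92)  from 5·(379,17) + (156,7)
…
step 7: (143637, 6443)  from 2·(65476,2937) + (12685,569)
step 8: (352750, 15823)  from 2·(143637,6443) + (65476,2937)
step 9: (1201887, 53912)  from 3·(352750,15823) + (143637,6443)
→ (1201887, 53912).  Check: 1201887²=1444532360769, 497·53912²=1444532360768, difference 1.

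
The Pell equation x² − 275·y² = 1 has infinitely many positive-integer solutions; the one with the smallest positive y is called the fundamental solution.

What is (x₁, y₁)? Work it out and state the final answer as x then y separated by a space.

d=275: √d = [16; 1,1,2,1,1,32] (ℓ=6, even), read p_5/q_5
k=0  a_k=16  p_k/q_k = 16/1
…
k=4  a_k=1  p_k/q_k = 116/7
k=5  a_k=1  p_k/q_k = 199/12
(x₁, y₁) = (199, 12);  199² − 275·12² = 1 ✓

199 12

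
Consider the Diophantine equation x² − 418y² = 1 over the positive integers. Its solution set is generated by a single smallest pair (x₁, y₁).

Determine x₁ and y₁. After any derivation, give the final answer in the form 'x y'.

√418 → a₀=20, period (2,4,20,4,2,40); ℓ=6 even so k=5
step 0: (20, 1)  from 20·(1,0) + (0,1)
step 1: (41, 2)  from 2·(20,1) + (1,0)
step 2: (184, 9)  from 4·(41,2) + (20,1)
…
step 4: (15068, 737)  from 4·(3721,182) + (184,9)
step 5: (33857, 1656)  from 2·(15068,737) + (3721,182)
→ (33857, 1656).  Check: 33857²=1146296449, 418·1656²=1146296448, difference 1.

33857 1656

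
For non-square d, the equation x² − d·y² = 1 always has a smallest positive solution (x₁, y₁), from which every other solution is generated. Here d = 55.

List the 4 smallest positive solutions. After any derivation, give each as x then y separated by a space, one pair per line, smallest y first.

[7; 2,2,2,14] for √55; ℓ=4 ⇒ convergent index 3
k=0  a_k=7  p_k/q_k = 7/1
…
k=2  a_k=2  p_k/q_k = 37/5
k=3  a_k=2  p_k/q_k = 89/12
fundamental: x₁=89, y₁=12  (since 7921 − 55·144 = 1)
n=2: (89,12)∘(89,12) = (89·89+55·12·12, 89·12+12·89) = (15841,2136)
n=3: (15841,2136)∘(89,12) = (89·15841+55·12·2136, 89·2136+12·15841) = (2819609,380196)
n=4: (2819609,380196)∘(89,12) = (89·2819609+55·12·380196, 89·380196+12·2819609) = (501874561,67672752)

89 12
15841 2136
2819609 380196
501874561 67672752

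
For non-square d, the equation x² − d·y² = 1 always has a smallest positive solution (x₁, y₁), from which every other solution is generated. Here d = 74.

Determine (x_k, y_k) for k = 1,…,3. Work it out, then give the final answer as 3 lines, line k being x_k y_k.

d=74: √d = [8; 1,1,1,1,16] (ℓ=5, odd), read p_9/q_9
step 0: (8, 1)  from 8·(1,0) + (0,1)
…
step 3: (26, 3)  from 1·(17,2) + (9,1)
…
step 5: (714, 83)  from 16·(43,5) + (26,3)
step 6: (757, 88)  from 1·(714,83) + (43,5)
…
step 8: (2228, 259)  from 1·(1471,171) + (757,88)
step 9: (3699, 430)  from 1·(2228,259) + (1471,171)
(x₁, y₁) = (3699, 430);  3699² − 74·430² = 1 ✓
(x_2, y_2) = (3699·3699 + 74·430·430, 3699·430 + 430·3699) = (27365201, 3181140)
(x_3, y_3) = (3699·27365201 + 74·430·3181140, 3699·3181140 + 430·27365201) = (202447753299, 23534073290)

3699 430
27365201 3181140
202447753299 23534073290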